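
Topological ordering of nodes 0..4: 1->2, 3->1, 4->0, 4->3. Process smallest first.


Kahn's algorithm, process smallest node first
Order: [4, 0, 3, 1, 2]


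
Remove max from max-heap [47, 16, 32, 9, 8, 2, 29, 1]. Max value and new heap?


Max = 47
Replace root with last, heapify down
Resulting heap: [32, 16, 29, 9, 8, 2, 1]


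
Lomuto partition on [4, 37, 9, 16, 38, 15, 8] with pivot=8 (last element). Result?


Elements <= 8 go left of pivot.
Result: [4, 8, 9, 16, 38, 15, 37], pivot at index 1


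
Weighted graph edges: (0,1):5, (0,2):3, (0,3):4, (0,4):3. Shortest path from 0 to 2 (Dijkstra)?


Dijkstra from 0:
Distances: {0: 0, 1: 5, 2: 3, 3: 4, 4: 3}
Shortest distance to 2 = 3, path = [0, 2]


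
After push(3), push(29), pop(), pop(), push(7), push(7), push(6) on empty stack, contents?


push(3) -> [3]
push(29) -> [3, 29]
pop() returns 29 -> [3]
pop() returns 3 -> []
push(7) -> [7]
push(7) -> [7, 7]
push(6) -> [7, 7, 6]
Final stack (bottom to top): [7, 7, 6]


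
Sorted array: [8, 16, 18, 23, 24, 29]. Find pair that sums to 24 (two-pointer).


Two pointers: lo=0, hi=5
Found pair: (8, 16) summing to 24


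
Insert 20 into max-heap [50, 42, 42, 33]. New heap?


Append 20: [50, 42, 42, 33, 20]
Bubble up: no swaps needed
Result: [50, 42, 42, 33, 20]


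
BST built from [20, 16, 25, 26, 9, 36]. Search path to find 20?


BST root = 20
Search for 20: compare at each node
Path: [20]


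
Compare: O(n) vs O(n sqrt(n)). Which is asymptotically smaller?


linear grows slower than n^1.5
O(n) is asymptotically smaller; O(n sqrt(n)) grows faster


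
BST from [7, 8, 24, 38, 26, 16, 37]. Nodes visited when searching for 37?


BST root = 7
Search for 37: compare at each node
Path: [7, 8, 24, 38, 26, 37]


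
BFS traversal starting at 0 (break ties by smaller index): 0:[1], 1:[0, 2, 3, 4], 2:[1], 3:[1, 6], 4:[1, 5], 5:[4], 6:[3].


BFS queue: start with [0]
Visit order: [0, 1, 2, 3, 4, 6, 5]


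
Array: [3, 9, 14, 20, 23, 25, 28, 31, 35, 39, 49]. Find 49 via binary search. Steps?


Search for 49:
[0,10] mid=5 arr[5]=25
[6,10] mid=8 arr[8]=35
[9,10] mid=9 arr[9]=39
[10,10] mid=10 arr[10]=49
Total: 4 comparisons


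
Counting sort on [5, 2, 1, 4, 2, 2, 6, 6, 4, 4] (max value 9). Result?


Count array: [0, 1, 3, 0, 3, 1, 2, 0, 0, 0]
Reconstruct: [1, 2, 2, 2, 4, 4, 4, 5, 6, 6]


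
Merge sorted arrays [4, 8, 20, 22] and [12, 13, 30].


Compare heads, take smaller each step.
Merged: [4, 8, 12, 13, 20, 22, 30]


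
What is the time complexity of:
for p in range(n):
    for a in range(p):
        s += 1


Per nesting level: O(n) * O(n) [triangular over p] = O(n^2)
Complexity: O(n^2)


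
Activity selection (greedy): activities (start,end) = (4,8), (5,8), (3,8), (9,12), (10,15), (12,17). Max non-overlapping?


Greedy: pick earliest-ending, then skip overlaps.
Selected (3 activities): [(4, 8), (9, 12), (12, 17)]


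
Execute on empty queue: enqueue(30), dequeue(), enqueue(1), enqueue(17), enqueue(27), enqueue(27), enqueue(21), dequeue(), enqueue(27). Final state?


enqueue(30) -> [30]
dequeue() returns 30 -> []
enqueue(1) -> [1]
enqueue(17) -> [1, 17]
enqueue(27) -> [1, 17, 27]
enqueue(27) -> [1, 17, 27, 27]
enqueue(21) -> [1, 17, 27, 27, 21]
dequeue() returns 1 -> [17, 27, 27, 21]
enqueue(27) -> [17, 27, 27, 21, 27]
Final queue (front to back): [17, 27, 27, 21, 27]


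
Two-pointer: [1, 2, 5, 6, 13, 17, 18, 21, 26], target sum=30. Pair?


Two pointers: lo=0, hi=8
Found pair: (13, 17) summing to 30


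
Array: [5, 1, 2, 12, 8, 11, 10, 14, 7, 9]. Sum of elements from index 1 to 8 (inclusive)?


Prefix sums: [0, 5, 6, 8, 20, 28, 39, 49, 63, 70, 79]
Sum[1..8] = prefix[9] - prefix[1] = 70 - 5 = 65


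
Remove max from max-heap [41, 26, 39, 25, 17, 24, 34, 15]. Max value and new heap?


Max = 41
Replace root with last, heapify down
Resulting heap: [39, 26, 34, 25, 17, 24, 15]


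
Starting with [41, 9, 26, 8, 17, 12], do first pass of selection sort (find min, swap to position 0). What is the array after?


After one pass: [8, 9, 26, 41, 17, 12]


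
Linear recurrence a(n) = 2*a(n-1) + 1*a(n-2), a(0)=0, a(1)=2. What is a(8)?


Build bottom-up:
...a(6)=140, a(7)=338, a(8)=2*338+1*140=816


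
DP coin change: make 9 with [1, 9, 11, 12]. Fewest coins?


dp[0]=0; dp[i]=1+min(dp[i-c] for c in coins)
...dp[4]=4, dp[5]=5, dp[6]=6, dp[7]=7, dp[8]=8, dp[9]=1
Minimum coins for 9 = 1


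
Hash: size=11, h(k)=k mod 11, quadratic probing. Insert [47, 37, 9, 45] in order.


Insertions: 47->slot 3; 37->slot 4; 9->slot 9; 45->slot 1
Table: [None, 45, None, 47, 37, None, None, None, None, 9, None]


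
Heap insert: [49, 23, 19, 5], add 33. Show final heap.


Append 33: [49, 23, 19, 5, 33]
Bubble up: swap idx 4(33) with idx 1(23)
Result: [49, 33, 19, 5, 23]


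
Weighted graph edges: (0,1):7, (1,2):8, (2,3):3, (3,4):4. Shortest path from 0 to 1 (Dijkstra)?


Dijkstra from 0:
Distances: {0: 0, 1: 7, 2: 15, 3: 18, 4: 22}
Shortest distance to 1 = 7, path = [0, 1]


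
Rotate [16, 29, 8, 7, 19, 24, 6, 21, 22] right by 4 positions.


Right rotate by 4: [24, 6, 21, 22, 16, 29, 8, 7, 19]


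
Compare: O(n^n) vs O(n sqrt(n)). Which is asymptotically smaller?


n^1.5 grows slower than n^n
O(n sqrt(n)) is asymptotically smaller; O(n^n) grows faster


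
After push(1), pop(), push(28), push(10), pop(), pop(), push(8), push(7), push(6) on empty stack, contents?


push(1) -> [1]
pop() returns 1 -> []
push(28) -> [28]
push(10) -> [28, 10]
pop() returns 10 -> [28]
pop() returns 28 -> []
push(8) -> [8]
push(7) -> [8, 7]
push(6) -> [8, 7, 6]
Final stack (bottom to top): [8, 7, 6]


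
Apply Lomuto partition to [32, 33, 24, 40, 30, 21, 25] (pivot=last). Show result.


Elements <= 25 go left of pivot.
Result: [24, 21, 25, 40, 30, 33, 32], pivot at index 2


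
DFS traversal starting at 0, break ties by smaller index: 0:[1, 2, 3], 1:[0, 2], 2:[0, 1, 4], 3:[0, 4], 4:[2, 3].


DFS stack-based: start with [0]
Visit order: [0, 1, 2, 4, 3]


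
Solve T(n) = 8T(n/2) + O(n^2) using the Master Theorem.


a=8, b=2, c=2. log_2(8)=3 > c=2. Case 1: O(n^log_b(a)) = O(n^3)
Complexity: O(n^3)


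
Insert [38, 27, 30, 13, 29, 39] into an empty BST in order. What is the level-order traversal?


Root = 38; build tree by BST insertion.
Level-Order traversal: [38, 27, 39, 13, 30, 29]


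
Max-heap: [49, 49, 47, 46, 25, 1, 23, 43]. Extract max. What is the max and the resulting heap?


Max = 49
Replace root with last, heapify down
Resulting heap: [49, 46, 47, 43, 25, 1, 23]


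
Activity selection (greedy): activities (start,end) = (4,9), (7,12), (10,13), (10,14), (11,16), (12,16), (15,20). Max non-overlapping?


Greedy: pick earliest-ending, then skip overlaps.
Selected (3 activities): [(4, 9), (10, 13), (15, 20)]


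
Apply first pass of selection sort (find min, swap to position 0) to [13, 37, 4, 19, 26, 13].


After one pass: [4, 37, 13, 19, 26, 13]


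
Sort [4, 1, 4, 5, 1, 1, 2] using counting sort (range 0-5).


Count array: [0, 3, 1, 0, 2, 1]
Reconstruct: [1, 1, 1, 2, 4, 4, 5]


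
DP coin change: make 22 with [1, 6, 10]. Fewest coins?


dp[0]=0; dp[i]=1+min(dp[i-c] for c in coins)
...dp[17]=3, dp[18]=3, dp[19]=4, dp[20]=2, dp[21]=3, dp[22]=3
Minimum coins for 22 = 3


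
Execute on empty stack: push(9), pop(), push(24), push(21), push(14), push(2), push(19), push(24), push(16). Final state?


push(9) -> [9]
pop() returns 9 -> []
push(24) -> [24]
push(21) -> [24, 21]
push(14) -> [24, 21, 14]
push(2) -> [24, 21, 14, 2]
push(19) -> [24, 21, 14, 2, 19]
push(24) -> [24, 21, 14, 2, 19, 24]
push(16) -> [24, 21, 14, 2, 19, 24, 16]
Final stack (bottom to top): [24, 21, 14, 2, 19, 24, 16]


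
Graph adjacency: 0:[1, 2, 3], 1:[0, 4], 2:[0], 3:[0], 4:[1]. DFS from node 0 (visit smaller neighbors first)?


DFS stack-based: start with [0]
Visit order: [0, 1, 4, 2, 3]


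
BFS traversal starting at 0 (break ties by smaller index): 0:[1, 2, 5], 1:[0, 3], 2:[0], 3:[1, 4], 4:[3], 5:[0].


BFS queue: start with [0]
Visit order: [0, 1, 2, 5, 3, 4]


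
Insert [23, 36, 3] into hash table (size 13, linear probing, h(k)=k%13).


Insertions: 23->slot 10; 36->slot 11; 3->slot 3
Table: [None, None, None, 3, None, None, None, None, None, None, 23, 36, None]


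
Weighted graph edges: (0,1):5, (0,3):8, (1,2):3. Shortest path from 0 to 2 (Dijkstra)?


Dijkstra from 0:
Distances: {0: 0, 1: 5, 2: 8, 3: 8}
Shortest distance to 2 = 8, path = [0, 1, 2]


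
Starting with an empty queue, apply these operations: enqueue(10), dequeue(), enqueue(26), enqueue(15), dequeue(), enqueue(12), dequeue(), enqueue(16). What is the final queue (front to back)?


enqueue(10) -> [10]
dequeue() returns 10 -> []
enqueue(26) -> [26]
enqueue(15) -> [26, 15]
dequeue() returns 26 -> [15]
enqueue(12) -> [15, 12]
dequeue() returns 15 -> [12]
enqueue(16) -> [12, 16]
Final queue (front to back): [12, 16]


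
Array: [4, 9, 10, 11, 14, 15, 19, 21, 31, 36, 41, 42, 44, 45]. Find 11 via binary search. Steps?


Search for 11:
[0,13] mid=6 arr[6]=19
[0,5] mid=2 arr[2]=10
[3,5] mid=4 arr[4]=14
[3,3] mid=3 arr[3]=11
Total: 4 comparisons


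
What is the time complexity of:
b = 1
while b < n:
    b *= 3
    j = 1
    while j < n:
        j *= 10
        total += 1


Per nesting level: O(log n) * O(log n) = O((log n)^2)
Complexity: O((log n)^2)


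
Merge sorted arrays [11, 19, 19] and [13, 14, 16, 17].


Compare heads, take smaller each step.
Merged: [11, 13, 14, 16, 17, 19, 19]


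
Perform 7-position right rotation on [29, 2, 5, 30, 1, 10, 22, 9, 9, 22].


Right rotate by 7: [30, 1, 10, 22, 9, 9, 22, 29, 2, 5]


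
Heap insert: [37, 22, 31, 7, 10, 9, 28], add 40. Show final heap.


Append 40: [37, 22, 31, 7, 10, 9, 28, 40]
Bubble up: swap idx 7(40) with idx 3(7); swap idx 3(40) with idx 1(22); swap idx 1(40) with idx 0(37)
Result: [40, 37, 31, 22, 10, 9, 28, 7]


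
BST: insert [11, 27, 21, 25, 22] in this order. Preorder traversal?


Root = 11; build tree by BST insertion.
Preorder traversal: [11, 27, 21, 25, 22]


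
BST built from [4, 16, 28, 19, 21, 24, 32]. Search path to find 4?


BST root = 4
Search for 4: compare at each node
Path: [4]


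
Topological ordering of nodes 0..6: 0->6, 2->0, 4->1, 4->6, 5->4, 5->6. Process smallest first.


Kahn's algorithm, process smallest node first
Order: [2, 0, 3, 5, 4, 1, 6]


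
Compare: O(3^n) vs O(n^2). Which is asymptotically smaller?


quadratic grows slower than exponential (base 3)
O(n^2) is asymptotically smaller; O(3^n) grows faster


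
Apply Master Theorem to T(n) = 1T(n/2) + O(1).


a=1, b=2, c=0. log_2(1)=0 = c=0. Case 2: O(n^c log n) = O(log n)
Complexity: O(log n)


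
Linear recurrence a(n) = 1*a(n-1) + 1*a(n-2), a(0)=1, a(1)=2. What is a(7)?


Build bottom-up:
...a(5)=13, a(6)=21, a(7)=1*21+1*13=34


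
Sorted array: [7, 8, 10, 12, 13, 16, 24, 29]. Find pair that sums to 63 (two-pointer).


Two pointers: lo=0, hi=7
No pair sums to 63


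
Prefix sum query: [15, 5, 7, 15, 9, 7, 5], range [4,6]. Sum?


Prefix sums: [0, 15, 20, 27, 42, 51, 58, 63]
Sum[4..6] = prefix[7] - prefix[4] = 63 - 42 = 21


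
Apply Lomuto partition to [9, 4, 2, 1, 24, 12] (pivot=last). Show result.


Elements <= 12 go left of pivot.
Result: [9, 4, 2, 1, 12, 24], pivot at index 4


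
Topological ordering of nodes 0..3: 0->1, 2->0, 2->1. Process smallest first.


Kahn's algorithm, process smallest node first
Order: [2, 0, 1, 3]


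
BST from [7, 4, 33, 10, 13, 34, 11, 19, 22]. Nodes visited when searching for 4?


BST root = 7
Search for 4: compare at each node
Path: [7, 4]


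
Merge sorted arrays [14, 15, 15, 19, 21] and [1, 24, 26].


Compare heads, take smaller each step.
Merged: [1, 14, 15, 15, 19, 21, 24, 26]


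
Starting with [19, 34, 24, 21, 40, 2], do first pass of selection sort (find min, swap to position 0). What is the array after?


After one pass: [2, 34, 24, 21, 40, 19]


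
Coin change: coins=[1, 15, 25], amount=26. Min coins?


dp[0]=0; dp[i]=1+min(dp[i-c] for c in coins)
...dp[21]=7, dp[22]=8, dp[23]=9, dp[24]=10, dp[25]=1, dp[26]=2
Minimum coins for 26 = 2


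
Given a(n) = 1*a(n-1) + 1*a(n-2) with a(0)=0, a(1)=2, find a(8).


Build bottom-up:
...a(6)=16, a(7)=26, a(8)=1*26+1*16=42


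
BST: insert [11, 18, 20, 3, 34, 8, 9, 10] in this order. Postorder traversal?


Root = 11; build tree by BST insertion.
Postorder traversal: [10, 9, 8, 3, 34, 20, 18, 11]


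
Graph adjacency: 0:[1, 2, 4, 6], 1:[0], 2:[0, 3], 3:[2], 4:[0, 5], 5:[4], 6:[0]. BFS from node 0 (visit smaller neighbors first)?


BFS queue: start with [0]
Visit order: [0, 1, 2, 4, 6, 3, 5]


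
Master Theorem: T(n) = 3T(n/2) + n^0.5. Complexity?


a=3, b=2, c=0.5. log_2(3)=1.585 > c=0.5. Case 1: O(n^log_b(a)) = O(n^1.585)
Complexity: O(n^1.585)


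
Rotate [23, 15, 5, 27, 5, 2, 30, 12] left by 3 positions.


Left rotate by 3: [27, 5, 2, 30, 12, 23, 15, 5]


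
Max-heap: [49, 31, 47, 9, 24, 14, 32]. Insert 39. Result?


Append 39: [49, 31, 47, 9, 24, 14, 32, 39]
Bubble up: swap idx 7(39) with idx 3(9); swap idx 3(39) with idx 1(31)
Result: [49, 39, 47, 31, 24, 14, 32, 9]


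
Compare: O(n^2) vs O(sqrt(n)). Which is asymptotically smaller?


sublinear grows slower than quadratic
O(sqrt(n)) is asymptotically smaller; O(n^2) grows faster


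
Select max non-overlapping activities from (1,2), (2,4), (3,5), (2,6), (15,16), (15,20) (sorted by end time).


Greedy: pick earliest-ending, then skip overlaps.
Selected (3 activities): [(1, 2), (2, 4), (15, 16)]


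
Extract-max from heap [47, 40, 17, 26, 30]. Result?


Max = 47
Replace root with last, heapify down
Resulting heap: [40, 30, 17, 26]


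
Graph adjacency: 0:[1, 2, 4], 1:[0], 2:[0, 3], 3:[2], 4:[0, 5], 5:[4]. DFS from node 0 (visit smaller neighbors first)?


DFS stack-based: start with [0]
Visit order: [0, 1, 2, 3, 4, 5]


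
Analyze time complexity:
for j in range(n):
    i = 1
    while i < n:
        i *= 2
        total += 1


Per nesting level: O(n) * O(log n) = O(n log n)
Complexity: O(n log n)


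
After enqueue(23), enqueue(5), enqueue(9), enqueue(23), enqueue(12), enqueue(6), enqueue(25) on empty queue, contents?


enqueue(23) -> [23]
enqueue(5) -> [23, 5]
enqueue(9) -> [23, 5, 9]
enqueue(23) -> [23, 5, 9, 23]
enqueue(12) -> [23, 5, 9, 23, 12]
enqueue(6) -> [23, 5, 9, 23, 12, 6]
enqueue(25) -> [23, 5, 9, 23, 12, 6, 25]
Final queue (front to back): [23, 5, 9, 23, 12, 6, 25]


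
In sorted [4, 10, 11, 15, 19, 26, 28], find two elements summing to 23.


Two pointers: lo=0, hi=6
Found pair: (4, 19) summing to 23


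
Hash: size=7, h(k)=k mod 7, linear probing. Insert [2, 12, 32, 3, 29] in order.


Insertions: 2->slot 2; 12->slot 5; 32->slot 4; 3->slot 3; 29->slot 1
Table: [None, 29, 2, 3, 32, 12, None]


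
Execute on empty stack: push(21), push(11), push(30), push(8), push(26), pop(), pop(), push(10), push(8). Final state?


push(21) -> [21]
push(11) -> [21, 11]
push(30) -> [21, 11, 30]
push(8) -> [21, 11, 30, 8]
push(26) -> [21, 11, 30, 8, 26]
pop() returns 26 -> [21, 11, 30, 8]
pop() returns 8 -> [21, 11, 30]
push(10) -> [21, 11, 30, 10]
push(8) -> [21, 11, 30, 10, 8]
Final stack (bottom to top): [21, 11, 30, 10, 8]


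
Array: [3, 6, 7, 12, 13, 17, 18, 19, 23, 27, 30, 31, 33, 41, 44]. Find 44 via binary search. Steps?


Search for 44:
[0,14] mid=7 arr[7]=19
[8,14] mid=11 arr[11]=31
[12,14] mid=13 arr[13]=41
[14,14] mid=14 arr[14]=44
Total: 4 comparisons


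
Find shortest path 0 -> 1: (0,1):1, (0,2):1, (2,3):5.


Dijkstra from 0:
Distances: {0: 0, 1: 1, 2: 1, 3: 6}
Shortest distance to 1 = 1, path = [0, 1]


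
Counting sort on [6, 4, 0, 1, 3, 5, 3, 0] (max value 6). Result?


Count array: [2, 1, 0, 2, 1, 1, 1]
Reconstruct: [0, 0, 1, 3, 3, 4, 5, 6]


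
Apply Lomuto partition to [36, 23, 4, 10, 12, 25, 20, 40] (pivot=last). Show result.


Elements <= 40 go left of pivot.
Result: [36, 23, 4, 10, 12, 25, 20, 40], pivot at index 7


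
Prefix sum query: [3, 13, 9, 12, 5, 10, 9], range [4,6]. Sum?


Prefix sums: [0, 3, 16, 25, 37, 42, 52, 61]
Sum[4..6] = prefix[7] - prefix[4] = 61 - 37 = 24


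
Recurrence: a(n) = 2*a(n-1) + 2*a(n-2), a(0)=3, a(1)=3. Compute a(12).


Build bottom-up:
...a(10)=34752, a(11)=94944, a(12)=2*94944+2*34752=259392


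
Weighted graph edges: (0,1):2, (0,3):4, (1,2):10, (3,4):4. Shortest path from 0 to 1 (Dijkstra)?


Dijkstra from 0:
Distances: {0: 0, 1: 2, 2: 12, 3: 4, 4: 8}
Shortest distance to 1 = 2, path = [0, 1]


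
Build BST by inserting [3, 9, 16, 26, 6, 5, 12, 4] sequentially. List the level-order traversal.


Root = 3; build tree by BST insertion.
Level-Order traversal: [3, 9, 6, 16, 5, 12, 26, 4]


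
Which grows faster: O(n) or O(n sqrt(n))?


linear grows slower than n^1.5
O(n) is asymptotically smaller; O(n sqrt(n)) grows faster


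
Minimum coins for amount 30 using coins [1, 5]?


dp[0]=0; dp[i]=1+min(dp[i-c] for c in coins)
...dp[25]=5, dp[26]=6, dp[27]=7, dp[28]=8, dp[29]=9, dp[30]=6
Minimum coins for 30 = 6


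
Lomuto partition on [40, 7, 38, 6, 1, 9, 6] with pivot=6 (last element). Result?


Elements <= 6 go left of pivot.
Result: [6, 1, 6, 40, 7, 9, 38], pivot at index 2


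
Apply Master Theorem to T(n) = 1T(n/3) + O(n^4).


a=1, b=3, c=4. log_3(1)=0 < c=4. Case 3: O(n^c) = O(n^4)
Complexity: O(n^4)


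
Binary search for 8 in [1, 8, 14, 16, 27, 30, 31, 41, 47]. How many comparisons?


Search for 8:
[0,8] mid=4 arr[4]=27
[0,3] mid=1 arr[1]=8
Total: 2 comparisons


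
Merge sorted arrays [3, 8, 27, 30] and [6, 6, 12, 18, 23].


Compare heads, take smaller each step.
Merged: [3, 6, 6, 8, 12, 18, 23, 27, 30]


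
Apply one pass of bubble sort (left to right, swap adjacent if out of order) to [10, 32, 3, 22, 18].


After one pass: [10, 3, 22, 18, 32]


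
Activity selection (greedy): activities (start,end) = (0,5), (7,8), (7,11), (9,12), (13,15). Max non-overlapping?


Greedy: pick earliest-ending, then skip overlaps.
Selected (4 activities): [(0, 5), (7, 8), (9, 12), (13, 15)]


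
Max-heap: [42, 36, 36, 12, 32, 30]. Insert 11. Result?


Append 11: [42, 36, 36, 12, 32, 30, 11]
Bubble up: no swaps needed
Result: [42, 36, 36, 12, 32, 30, 11]


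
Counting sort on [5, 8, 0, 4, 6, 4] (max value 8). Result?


Count array: [1, 0, 0, 0, 2, 1, 1, 0, 1]
Reconstruct: [0, 4, 4, 5, 6, 8]


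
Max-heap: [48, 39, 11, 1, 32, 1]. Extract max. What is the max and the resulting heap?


Max = 48
Replace root with last, heapify down
Resulting heap: [39, 32, 11, 1, 1]


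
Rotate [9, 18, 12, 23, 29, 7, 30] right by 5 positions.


Right rotate by 5: [12, 23, 29, 7, 30, 9, 18]


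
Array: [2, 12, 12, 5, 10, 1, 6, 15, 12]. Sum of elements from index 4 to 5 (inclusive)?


Prefix sums: [0, 2, 14, 26, 31, 41, 42, 48, 63, 75]
Sum[4..5] = prefix[6] - prefix[4] = 42 - 31 = 11


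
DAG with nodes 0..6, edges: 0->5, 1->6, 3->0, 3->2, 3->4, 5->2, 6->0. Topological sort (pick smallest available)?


Kahn's algorithm, process smallest node first
Order: [1, 3, 4, 6, 0, 5, 2]


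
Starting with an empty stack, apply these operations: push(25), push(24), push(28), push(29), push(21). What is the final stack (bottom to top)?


push(25) -> [25]
push(24) -> [25, 24]
push(28) -> [25, 24, 28]
push(29) -> [25, 24, 28, 29]
push(21) -> [25, 24, 28, 29, 21]
Final stack (bottom to top): [25, 24, 28, 29, 21]


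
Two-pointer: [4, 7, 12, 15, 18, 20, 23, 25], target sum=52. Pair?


Two pointers: lo=0, hi=7
No pair sums to 52


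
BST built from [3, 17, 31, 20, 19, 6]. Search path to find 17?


BST root = 3
Search for 17: compare at each node
Path: [3, 17]


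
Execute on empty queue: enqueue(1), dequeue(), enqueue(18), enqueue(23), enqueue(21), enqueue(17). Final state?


enqueue(1) -> [1]
dequeue() returns 1 -> []
enqueue(18) -> [18]
enqueue(23) -> [18, 23]
enqueue(21) -> [18, 23, 21]
enqueue(17) -> [18, 23, 21, 17]
Final queue (front to back): [18, 23, 21, 17]


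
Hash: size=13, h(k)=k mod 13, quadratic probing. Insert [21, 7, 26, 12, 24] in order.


Insertions: 21->slot 8; 7->slot 7; 26->slot 0; 12->slot 12; 24->slot 11
Table: [26, None, None, None, None, None, None, 7, 21, None, None, 24, 12]


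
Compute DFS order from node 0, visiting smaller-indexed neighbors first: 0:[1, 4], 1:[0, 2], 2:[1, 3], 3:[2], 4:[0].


DFS stack-based: start with [0]
Visit order: [0, 1, 2, 3, 4]


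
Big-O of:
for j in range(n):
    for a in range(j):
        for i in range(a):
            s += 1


Per nesting level: O(n) * O(n) [triangular over j] * O(n) [triangular over a] = O(n^3)
Complexity: O(n^3)


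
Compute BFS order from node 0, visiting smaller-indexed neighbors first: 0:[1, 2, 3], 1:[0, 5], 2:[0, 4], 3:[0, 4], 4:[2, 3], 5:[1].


BFS queue: start with [0]
Visit order: [0, 1, 2, 3, 5, 4]


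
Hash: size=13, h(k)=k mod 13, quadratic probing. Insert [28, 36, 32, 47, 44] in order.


Insertions: 28->slot 2; 36->slot 10; 32->slot 6; 47->slot 8; 44->slot 5
Table: [None, None, 28, None, None, 44, 32, None, 47, None, 36, None, None]


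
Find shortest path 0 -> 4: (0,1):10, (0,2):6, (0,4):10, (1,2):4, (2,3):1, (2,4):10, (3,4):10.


Dijkstra from 0:
Distances: {0: 0, 1: 10, 2: 6, 3: 7, 4: 10}
Shortest distance to 4 = 10, path = [0, 4]


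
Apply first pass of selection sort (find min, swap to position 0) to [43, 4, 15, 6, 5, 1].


After one pass: [1, 4, 15, 6, 5, 43]


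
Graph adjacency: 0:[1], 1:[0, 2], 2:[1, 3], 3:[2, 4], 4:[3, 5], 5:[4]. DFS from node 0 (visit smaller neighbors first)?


DFS stack-based: start with [0]
Visit order: [0, 1, 2, 3, 4, 5]


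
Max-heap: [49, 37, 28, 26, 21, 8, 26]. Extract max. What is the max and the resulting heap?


Max = 49
Replace root with last, heapify down
Resulting heap: [37, 26, 28, 26, 21, 8]


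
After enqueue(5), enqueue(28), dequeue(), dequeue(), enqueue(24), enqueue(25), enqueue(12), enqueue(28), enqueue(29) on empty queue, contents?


enqueue(5) -> [5]
enqueue(28) -> [5, 28]
dequeue() returns 5 -> [28]
dequeue() returns 28 -> []
enqueue(24) -> [24]
enqueue(25) -> [24, 25]
enqueue(12) -> [24, 25, 12]
enqueue(28) -> [24, 25, 12, 28]
enqueue(29) -> [24, 25, 12, 28, 29]
Final queue (front to back): [24, 25, 12, 28, 29]


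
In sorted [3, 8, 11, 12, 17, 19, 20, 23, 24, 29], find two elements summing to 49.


Two pointers: lo=0, hi=9
Found pair: (20, 29) summing to 49


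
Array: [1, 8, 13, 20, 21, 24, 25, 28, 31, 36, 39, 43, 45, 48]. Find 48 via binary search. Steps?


Search for 48:
[0,13] mid=6 arr[6]=25
[7,13] mid=10 arr[10]=39
[11,13] mid=12 arr[12]=45
[13,13] mid=13 arr[13]=48
Total: 4 comparisons


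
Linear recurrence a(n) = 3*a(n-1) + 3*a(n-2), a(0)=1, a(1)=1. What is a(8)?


Build bottom-up:
...a(6)=1161, a(7)=4401, a(8)=3*4401+3*1161=16686


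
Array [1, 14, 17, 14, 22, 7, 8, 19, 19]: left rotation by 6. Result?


Left rotate by 6: [8, 19, 19, 1, 14, 17, 14, 22, 7]


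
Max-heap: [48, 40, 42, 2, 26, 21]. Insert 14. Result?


Append 14: [48, 40, 42, 2, 26, 21, 14]
Bubble up: no swaps needed
Result: [48, 40, 42, 2, 26, 21, 14]


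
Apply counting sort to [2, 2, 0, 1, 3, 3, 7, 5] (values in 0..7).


Count array: [1, 1, 2, 2, 0, 1, 0, 1]
Reconstruct: [0, 1, 2, 2, 3, 3, 5, 7]


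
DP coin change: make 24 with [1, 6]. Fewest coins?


dp[0]=0; dp[i]=1+min(dp[i-c] for c in coins)
...dp[19]=4, dp[20]=5, dp[21]=6, dp[22]=7, dp[23]=8, dp[24]=4
Minimum coins for 24 = 4


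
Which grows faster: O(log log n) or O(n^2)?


double-logarithmic grows slower than quadratic
O(log log n) is asymptotically smaller; O(n^2) grows faster


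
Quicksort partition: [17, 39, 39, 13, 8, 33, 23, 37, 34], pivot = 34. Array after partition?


Elements <= 34 go left of pivot.
Result: [17, 13, 8, 33, 23, 34, 39, 37, 39], pivot at index 5


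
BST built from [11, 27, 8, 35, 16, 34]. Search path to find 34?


BST root = 11
Search for 34: compare at each node
Path: [11, 27, 35, 34]


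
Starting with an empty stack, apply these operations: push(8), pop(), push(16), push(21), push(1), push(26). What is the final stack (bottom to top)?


push(8) -> [8]
pop() returns 8 -> []
push(16) -> [16]
push(21) -> [16, 21]
push(1) -> [16, 21, 1]
push(26) -> [16, 21, 1, 26]
Final stack (bottom to top): [16, 21, 1, 26]


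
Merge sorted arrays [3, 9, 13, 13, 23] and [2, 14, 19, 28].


Compare heads, take smaller each step.
Merged: [2, 3, 9, 13, 13, 14, 19, 23, 28]


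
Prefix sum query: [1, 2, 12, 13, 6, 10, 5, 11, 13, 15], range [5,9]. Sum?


Prefix sums: [0, 1, 3, 15, 28, 34, 44, 49, 60, 73, 88]
Sum[5..9] = prefix[10] - prefix[5] = 88 - 34 = 54


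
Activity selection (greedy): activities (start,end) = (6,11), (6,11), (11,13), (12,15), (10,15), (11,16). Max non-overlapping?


Greedy: pick earliest-ending, then skip overlaps.
Selected (2 activities): [(6, 11), (11, 13)]


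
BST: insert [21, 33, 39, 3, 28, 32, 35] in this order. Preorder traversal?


Root = 21; build tree by BST insertion.
Preorder traversal: [21, 3, 33, 28, 32, 39, 35]


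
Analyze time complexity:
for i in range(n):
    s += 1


Per nesting level: O(n) = O(n)
Complexity: O(n)


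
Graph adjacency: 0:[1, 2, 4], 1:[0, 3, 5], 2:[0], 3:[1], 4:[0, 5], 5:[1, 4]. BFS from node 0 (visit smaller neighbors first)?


BFS queue: start with [0]
Visit order: [0, 1, 2, 4, 3, 5]


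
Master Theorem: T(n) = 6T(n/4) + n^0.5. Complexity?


a=6, b=4, c=0.5. log_4(6)=1.292 > c=0.5. Case 1: O(n^log_b(a)) = O(n^1.292)
Complexity: O(n^1.292)


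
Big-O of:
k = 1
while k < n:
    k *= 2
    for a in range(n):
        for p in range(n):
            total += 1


Per nesting level: O(log n) * O(n) * O(n) = O(n^2 log n)
Complexity: O(n^2 log n)


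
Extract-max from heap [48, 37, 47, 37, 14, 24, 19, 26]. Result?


Max = 48
Replace root with last, heapify down
Resulting heap: [47, 37, 26, 37, 14, 24, 19]


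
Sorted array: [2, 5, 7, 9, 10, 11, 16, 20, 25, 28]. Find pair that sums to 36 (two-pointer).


Two pointers: lo=0, hi=9
Found pair: (11, 25) summing to 36


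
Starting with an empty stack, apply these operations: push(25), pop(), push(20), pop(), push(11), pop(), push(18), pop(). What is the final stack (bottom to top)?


push(25) -> [25]
pop() returns 25 -> []
push(20) -> [20]
pop() returns 20 -> []
push(11) -> [11]
pop() returns 11 -> []
push(18) -> [18]
pop() returns 18 -> []
Final stack (bottom to top): []


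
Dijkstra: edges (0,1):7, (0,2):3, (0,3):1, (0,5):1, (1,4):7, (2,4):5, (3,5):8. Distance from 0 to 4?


Dijkstra from 0:
Distances: {0: 0, 1: 7, 2: 3, 3: 1, 4: 8, 5: 1}
Shortest distance to 4 = 8, path = [0, 2, 4]


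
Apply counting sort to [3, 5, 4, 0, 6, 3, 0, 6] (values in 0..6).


Count array: [2, 0, 0, 2, 1, 1, 2]
Reconstruct: [0, 0, 3, 3, 4, 5, 6, 6]


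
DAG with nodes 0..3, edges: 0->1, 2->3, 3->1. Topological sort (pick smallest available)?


Kahn's algorithm, process smallest node first
Order: [0, 2, 3, 1]


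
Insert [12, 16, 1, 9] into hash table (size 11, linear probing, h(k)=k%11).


Insertions: 12->slot 1; 16->slot 5; 1->slot 2; 9->slot 9
Table: [None, 12, 1, None, None, 16, None, None, None, 9, None]


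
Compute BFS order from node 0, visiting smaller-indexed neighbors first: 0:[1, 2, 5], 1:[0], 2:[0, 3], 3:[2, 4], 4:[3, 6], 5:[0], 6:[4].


BFS queue: start with [0]
Visit order: [0, 1, 2, 5, 3, 4, 6]


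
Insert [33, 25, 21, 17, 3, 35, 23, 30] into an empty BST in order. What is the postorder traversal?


Root = 33; build tree by BST insertion.
Postorder traversal: [3, 17, 23, 21, 30, 25, 35, 33]


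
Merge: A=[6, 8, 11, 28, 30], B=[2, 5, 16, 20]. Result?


Compare heads, take smaller each step.
Merged: [2, 5, 6, 8, 11, 16, 20, 28, 30]


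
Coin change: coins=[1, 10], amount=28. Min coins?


dp[0]=0; dp[i]=1+min(dp[i-c] for c in coins)
...dp[23]=5, dp[24]=6, dp[25]=7, dp[26]=8, dp[27]=9, dp[28]=10
Minimum coins for 28 = 10


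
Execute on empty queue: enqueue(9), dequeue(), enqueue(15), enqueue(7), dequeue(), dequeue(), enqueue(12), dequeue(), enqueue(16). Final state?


enqueue(9) -> [9]
dequeue() returns 9 -> []
enqueue(15) -> [15]
enqueue(7) -> [15, 7]
dequeue() returns 15 -> [7]
dequeue() returns 7 -> []
enqueue(12) -> [12]
dequeue() returns 12 -> []
enqueue(16) -> [16]
Final queue (front to back): [16]


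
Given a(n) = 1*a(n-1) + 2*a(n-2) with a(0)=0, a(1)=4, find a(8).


Build bottom-up:
...a(6)=84, a(7)=172, a(8)=1*172+2*84=340


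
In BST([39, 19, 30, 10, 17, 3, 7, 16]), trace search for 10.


BST root = 39
Search for 10: compare at each node
Path: [39, 19, 10]


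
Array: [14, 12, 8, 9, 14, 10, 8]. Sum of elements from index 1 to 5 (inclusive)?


Prefix sums: [0, 14, 26, 34, 43, 57, 67, 75]
Sum[1..5] = prefix[6] - prefix[1] = 67 - 14 = 53


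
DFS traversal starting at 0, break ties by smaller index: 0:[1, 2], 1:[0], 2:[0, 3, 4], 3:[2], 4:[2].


DFS stack-based: start with [0]
Visit order: [0, 1, 2, 3, 4]


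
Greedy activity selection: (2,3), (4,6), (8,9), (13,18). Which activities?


Greedy: pick earliest-ending, then skip overlaps.
Selected (4 activities): [(2, 3), (4, 6), (8, 9), (13, 18)]


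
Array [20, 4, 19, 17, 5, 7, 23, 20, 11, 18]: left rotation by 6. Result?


Left rotate by 6: [23, 20, 11, 18, 20, 4, 19, 17, 5, 7]


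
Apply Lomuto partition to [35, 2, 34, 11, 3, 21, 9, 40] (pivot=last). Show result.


Elements <= 40 go left of pivot.
Result: [35, 2, 34, 11, 3, 21, 9, 40], pivot at index 7


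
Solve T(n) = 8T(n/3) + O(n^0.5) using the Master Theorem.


a=8, b=3, c=0.5. log_3(8)=1.893 > c=0.5. Case 1: O(n^log_b(a)) = O(n^1.893)
Complexity: O(n^1.893)


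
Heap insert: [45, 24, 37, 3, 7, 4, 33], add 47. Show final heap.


Append 47: [45, 24, 37, 3, 7, 4, 33, 47]
Bubble up: swap idx 7(47) with idx 3(3); swap idx 3(47) with idx 1(24); swap idx 1(47) with idx 0(45)
Result: [47, 45, 37, 24, 7, 4, 33, 3]


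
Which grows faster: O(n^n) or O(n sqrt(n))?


n^1.5 grows slower than n^n
O(n sqrt(n)) is asymptotically smaller; O(n^n) grows faster


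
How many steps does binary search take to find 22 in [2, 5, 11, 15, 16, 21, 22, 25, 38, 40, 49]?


Search for 22:
[0,10] mid=5 arr[5]=21
[6,10] mid=8 arr[8]=38
[6,7] mid=6 arr[6]=22
Total: 3 comparisons


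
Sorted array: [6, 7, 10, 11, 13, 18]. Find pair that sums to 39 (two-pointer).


Two pointers: lo=0, hi=5
No pair sums to 39


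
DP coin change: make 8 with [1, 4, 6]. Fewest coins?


dp[0]=0; dp[i]=1+min(dp[i-c] for c in coins)
...dp[3]=3, dp[4]=1, dp[5]=2, dp[6]=1, dp[7]=2, dp[8]=2
Minimum coins for 8 = 2


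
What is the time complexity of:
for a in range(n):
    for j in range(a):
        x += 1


Per nesting level: O(n) * O(n) [triangular over a] = O(n^2)
Complexity: O(n^2)


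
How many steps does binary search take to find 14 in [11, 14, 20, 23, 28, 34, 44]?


Search for 14:
[0,6] mid=3 arr[3]=23
[0,2] mid=1 arr[1]=14
Total: 2 comparisons


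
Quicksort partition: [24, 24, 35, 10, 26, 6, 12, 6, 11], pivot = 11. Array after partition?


Elements <= 11 go left of pivot.
Result: [10, 6, 6, 11, 26, 24, 12, 35, 24], pivot at index 3


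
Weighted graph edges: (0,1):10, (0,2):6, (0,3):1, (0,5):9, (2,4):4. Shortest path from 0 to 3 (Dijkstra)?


Dijkstra from 0:
Distances: {0: 0, 1: 10, 2: 6, 3: 1, 4: 10, 5: 9}
Shortest distance to 3 = 1, path = [0, 3]


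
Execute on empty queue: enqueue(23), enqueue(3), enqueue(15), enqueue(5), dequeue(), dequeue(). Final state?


enqueue(23) -> [23]
enqueue(3) -> [23, 3]
enqueue(15) -> [23, 3, 15]
enqueue(5) -> [23, 3, 15, 5]
dequeue() returns 23 -> [3, 15, 5]
dequeue() returns 3 -> [15, 5]
Final queue (front to back): [15, 5]


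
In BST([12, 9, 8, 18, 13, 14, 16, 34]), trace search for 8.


BST root = 12
Search for 8: compare at each node
Path: [12, 9, 8]


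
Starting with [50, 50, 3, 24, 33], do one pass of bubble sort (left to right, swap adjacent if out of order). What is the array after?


After one pass: [50, 3, 24, 33, 50]


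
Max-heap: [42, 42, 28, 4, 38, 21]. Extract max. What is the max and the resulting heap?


Max = 42
Replace root with last, heapify down
Resulting heap: [42, 38, 28, 4, 21]


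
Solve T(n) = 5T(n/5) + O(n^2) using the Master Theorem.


a=5, b=5, c=2. log_5(5)=1 < c=2. Case 3: O(n^c) = O(n^2)
Complexity: O(n^2)


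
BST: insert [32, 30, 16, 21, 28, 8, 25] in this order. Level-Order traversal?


Root = 32; build tree by BST insertion.
Level-Order traversal: [32, 30, 16, 8, 21, 28, 25]


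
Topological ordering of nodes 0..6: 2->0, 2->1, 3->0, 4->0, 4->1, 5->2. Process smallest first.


Kahn's algorithm, process smallest node first
Order: [3, 4, 5, 2, 0, 1, 6]


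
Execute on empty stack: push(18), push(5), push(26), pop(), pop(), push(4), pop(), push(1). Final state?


push(18) -> [18]
push(5) -> [18, 5]
push(26) -> [18, 5, 26]
pop() returns 26 -> [18, 5]
pop() returns 5 -> [18]
push(4) -> [18, 4]
pop() returns 4 -> [18]
push(1) -> [18, 1]
Final stack (bottom to top): [18, 1]


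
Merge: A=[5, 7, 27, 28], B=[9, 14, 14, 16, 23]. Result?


Compare heads, take smaller each step.
Merged: [5, 7, 9, 14, 14, 16, 23, 27, 28]


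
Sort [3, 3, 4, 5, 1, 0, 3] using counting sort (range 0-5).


Count array: [1, 1, 0, 3, 1, 1]
Reconstruct: [0, 1, 3, 3, 3, 4, 5]


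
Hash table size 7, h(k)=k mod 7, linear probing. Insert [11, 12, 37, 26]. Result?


Insertions: 11->slot 4; 12->slot 5; 37->slot 2; 26->slot 6
Table: [None, None, 37, None, 11, 12, 26]


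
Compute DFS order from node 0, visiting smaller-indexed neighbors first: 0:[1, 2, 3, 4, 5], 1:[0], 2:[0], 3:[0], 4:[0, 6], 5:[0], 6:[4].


DFS stack-based: start with [0]
Visit order: [0, 1, 2, 3, 4, 6, 5]


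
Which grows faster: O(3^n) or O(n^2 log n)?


n^2 log n grows slower than exponential (base 3)
O(n^2 log n) is asymptotically smaller; O(3^n) grows faster


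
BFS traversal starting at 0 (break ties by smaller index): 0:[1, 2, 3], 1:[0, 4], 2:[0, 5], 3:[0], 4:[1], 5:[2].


BFS queue: start with [0]
Visit order: [0, 1, 2, 3, 4, 5]


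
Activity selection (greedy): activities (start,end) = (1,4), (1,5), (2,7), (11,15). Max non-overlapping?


Greedy: pick earliest-ending, then skip overlaps.
Selected (2 activities): [(1, 4), (11, 15)]


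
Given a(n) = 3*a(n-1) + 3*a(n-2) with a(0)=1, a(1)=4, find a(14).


Build bottom-up:
...a(12)=9221121, a(13)=34959924, a(14)=3*34959924+3*9221121=132543135


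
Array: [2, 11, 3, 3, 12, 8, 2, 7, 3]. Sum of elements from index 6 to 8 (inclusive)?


Prefix sums: [0, 2, 13, 16, 19, 31, 39, 41, 48, 51]
Sum[6..8] = prefix[9] - prefix[6] = 51 - 39 = 12


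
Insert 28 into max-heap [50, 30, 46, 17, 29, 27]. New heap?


Append 28: [50, 30, 46, 17, 29, 27, 28]
Bubble up: no swaps needed
Result: [50, 30, 46, 17, 29, 27, 28]


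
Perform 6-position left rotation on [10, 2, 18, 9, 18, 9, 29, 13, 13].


Left rotate by 6: [29, 13, 13, 10, 2, 18, 9, 18, 9]


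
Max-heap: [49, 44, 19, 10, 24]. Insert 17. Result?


Append 17: [49, 44, 19, 10, 24, 17]
Bubble up: no swaps needed
Result: [49, 44, 19, 10, 24, 17]


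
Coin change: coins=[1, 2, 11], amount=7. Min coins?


dp[0]=0; dp[i]=1+min(dp[i-c] for c in coins)
...dp[2]=1, dp[3]=2, dp[4]=2, dp[5]=3, dp[6]=3, dp[7]=4
Minimum coins for 7 = 4


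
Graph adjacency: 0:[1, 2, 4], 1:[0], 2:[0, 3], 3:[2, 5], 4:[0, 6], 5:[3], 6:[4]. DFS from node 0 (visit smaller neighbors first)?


DFS stack-based: start with [0]
Visit order: [0, 1, 2, 3, 5, 4, 6]


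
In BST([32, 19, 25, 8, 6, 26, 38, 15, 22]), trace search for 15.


BST root = 32
Search for 15: compare at each node
Path: [32, 19, 8, 15]


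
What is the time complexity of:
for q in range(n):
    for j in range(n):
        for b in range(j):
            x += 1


Per nesting level: O(n) * O(n) * O(n) [triangular over j] = O(n^3)
Complexity: O(n^3)


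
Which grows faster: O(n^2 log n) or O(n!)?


n^2 log n grows slower than factorial
O(n^2 log n) is asymptotically smaller; O(n!) grows faster


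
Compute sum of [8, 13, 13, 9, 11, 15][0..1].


Prefix sums: [0, 8, 21, 34, 43, 54, 69]
Sum[0..1] = prefix[2] - prefix[0] = 21 - 0 = 21


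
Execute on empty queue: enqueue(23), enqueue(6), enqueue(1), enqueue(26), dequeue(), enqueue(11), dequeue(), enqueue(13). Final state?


enqueue(23) -> [23]
enqueue(6) -> [23, 6]
enqueue(1) -> [23, 6, 1]
enqueue(26) -> [23, 6, 1, 26]
dequeue() returns 23 -> [6, 1, 26]
enqueue(11) -> [6, 1, 26, 11]
dequeue() returns 6 -> [1, 26, 11]
enqueue(13) -> [1, 26, 11, 13]
Final queue (front to back): [1, 26, 11, 13]


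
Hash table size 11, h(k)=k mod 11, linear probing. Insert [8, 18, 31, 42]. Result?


Insertions: 8->slot 8; 18->slot 7; 31->slot 9; 42->slot 10
Table: [None, None, None, None, None, None, None, 18, 8, 31, 42]


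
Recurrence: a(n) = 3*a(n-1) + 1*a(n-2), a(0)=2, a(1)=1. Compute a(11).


Build bottom-up:
...a(9)=20824, a(10)=68777, a(11)=3*68777+1*20824=227155


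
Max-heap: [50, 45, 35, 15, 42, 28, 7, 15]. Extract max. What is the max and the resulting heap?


Max = 50
Replace root with last, heapify down
Resulting heap: [45, 42, 35, 15, 15, 28, 7]


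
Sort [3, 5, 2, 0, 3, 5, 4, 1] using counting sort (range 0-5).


Count array: [1, 1, 1, 2, 1, 2]
Reconstruct: [0, 1, 2, 3, 3, 4, 5, 5]


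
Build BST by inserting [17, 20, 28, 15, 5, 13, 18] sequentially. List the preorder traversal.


Root = 17; build tree by BST insertion.
Preorder traversal: [17, 15, 5, 13, 20, 18, 28]


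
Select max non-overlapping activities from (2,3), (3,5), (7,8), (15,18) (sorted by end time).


Greedy: pick earliest-ending, then skip overlaps.
Selected (4 activities): [(2, 3), (3, 5), (7, 8), (15, 18)]


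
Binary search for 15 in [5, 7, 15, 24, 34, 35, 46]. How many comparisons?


Search for 15:
[0,6] mid=3 arr[3]=24
[0,2] mid=1 arr[1]=7
[2,2] mid=2 arr[2]=15
Total: 3 comparisons


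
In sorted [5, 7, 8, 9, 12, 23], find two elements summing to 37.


Two pointers: lo=0, hi=5
No pair sums to 37


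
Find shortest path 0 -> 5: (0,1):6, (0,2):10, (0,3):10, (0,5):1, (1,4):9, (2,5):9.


Dijkstra from 0:
Distances: {0: 0, 1: 6, 2: 10, 3: 10, 4: 15, 5: 1}
Shortest distance to 5 = 1, path = [0, 5]


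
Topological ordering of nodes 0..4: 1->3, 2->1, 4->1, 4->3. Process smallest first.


Kahn's algorithm, process smallest node first
Order: [0, 2, 4, 1, 3]


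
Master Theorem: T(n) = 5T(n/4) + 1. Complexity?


a=5, b=4, c=0. log_4(5)=1.161 > c=0. Case 1: O(n^log_b(a)) = O(n^1.161)
Complexity: O(n^1.161)


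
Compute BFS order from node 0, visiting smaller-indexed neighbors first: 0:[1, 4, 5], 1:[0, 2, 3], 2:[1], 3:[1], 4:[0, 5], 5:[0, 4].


BFS queue: start with [0]
Visit order: [0, 1, 4, 5, 2, 3]


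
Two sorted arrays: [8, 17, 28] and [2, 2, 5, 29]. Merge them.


Compare heads, take smaller each step.
Merged: [2, 2, 5, 8, 17, 28, 29]


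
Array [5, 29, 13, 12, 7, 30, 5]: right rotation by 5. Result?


Right rotate by 5: [13, 12, 7, 30, 5, 5, 29]


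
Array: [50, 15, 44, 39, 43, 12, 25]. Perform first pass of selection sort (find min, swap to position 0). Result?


After one pass: [12, 15, 44, 39, 43, 50, 25]
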